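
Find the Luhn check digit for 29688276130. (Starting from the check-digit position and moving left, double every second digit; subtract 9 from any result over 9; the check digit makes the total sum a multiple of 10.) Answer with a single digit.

Partial digits right→left: 0 3 1 6 7 2 8 8 6 9 2
Double every second digit counting from the check-digit position (so the 1st, 3rd, 5th, ... of the partial from the right).
  doubled (with −9 where >9): 0 2 5 7 3 4 → sum 21
  kept as-is: 3 6 2 8 9 → sum 28
Total = 21 + 28 = 49.
Check digit = (10 − (49 mod 10)) mod 10 = 1.

1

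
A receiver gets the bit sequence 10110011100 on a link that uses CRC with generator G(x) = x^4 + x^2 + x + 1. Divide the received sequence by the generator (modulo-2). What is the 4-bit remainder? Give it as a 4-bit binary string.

Modulo-2 division of 10110011100 by 10111:
  pos 0: 10110 XOR 10111 = 00001
  pos 4: 10111 XOR 10111 = 00000
Remainder = 0000 (zero — the frame passes the CRC check).

0000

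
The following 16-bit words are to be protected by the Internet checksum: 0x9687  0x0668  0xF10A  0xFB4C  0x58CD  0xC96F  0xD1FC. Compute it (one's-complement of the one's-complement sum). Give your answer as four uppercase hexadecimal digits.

One's-complement addition (fold any carry out of bit 15 back into bit 0):
  0x9687 + 0x0668 = 0x09CEF
  0x9CEF + 0xF10A = 0x18DF9 → wrap carry → 0x8DFA
  0x8DFA + 0xFB4C = 0x18946 → wrap carry → 0x8947
  0x8947 + 0x58CD = 0x0E214
  0xE214 + 0xC96F = 0x1AB83 → wrap carry → 0xAB84
  0xAB84 + 0xD1FC = 0x17D80 → wrap carry → 0x7D81
One's-complement sum = 0x7D81.
Checksum = ~0x7D81 & 0xFFFF = 0x827E.

827E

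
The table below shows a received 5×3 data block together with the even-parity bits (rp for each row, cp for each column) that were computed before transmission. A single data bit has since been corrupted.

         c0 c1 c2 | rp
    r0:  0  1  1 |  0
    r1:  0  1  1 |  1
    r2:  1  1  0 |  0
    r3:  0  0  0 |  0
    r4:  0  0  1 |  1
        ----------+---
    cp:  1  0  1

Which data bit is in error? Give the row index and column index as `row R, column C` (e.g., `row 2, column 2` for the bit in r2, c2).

row 1, column 1

Recompute each row's even parity and compare to rp:
  r0: data parity 0, sent rp 0 → ok
  r1: data parity 0, sent rp 1 → mismatch
  r2: data parity 0, sent rp 0 → ok
  r3: data parity 0, sent rp 0 → ok
  r4: data parity 1, sent rp 1 → ok
Recompute each column's even parity and compare to cp:
  c0: data parity 1, sent cp 1 → ok
  c1: data parity 1, sent cp 0 → mismatch
  c2: data parity 1, sent cp 1 → ok
Exactly one row (r1) and one column (c1) fail → the flipped bit is at their intersection.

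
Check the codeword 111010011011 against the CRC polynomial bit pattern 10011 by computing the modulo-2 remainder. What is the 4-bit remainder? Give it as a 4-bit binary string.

Modulo-2 division of 111010011011 by 10011:
  pos 0: 11101 XOR 10011 = 01110
  pos 1: 11100 XOR 10011 = 01111
  pos 2: 11110 XOR 10011 = 01101
  pos 3: 11011 XOR 10011 = 01000
  pos 4: 10001 XOR 10011 = 00010
  pos 7: 10011 XOR 10011 = 00000
Remainder = 0000 (zero — the frame passes the CRC check).

0000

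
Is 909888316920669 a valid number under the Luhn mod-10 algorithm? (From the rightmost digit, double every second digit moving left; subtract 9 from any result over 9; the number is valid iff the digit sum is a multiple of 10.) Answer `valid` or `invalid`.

From the right, keep odd positions and double even positions (subtract 9 from any doubled value over 9):
  doubled (positions 2,4,...): 3 0 9 2 7 7 0 → sum 28
  kept (positions 1,3,...): 9 6 2 6 3 8 9 9 → sum 52
Total = 80.
80 mod 10 = 0, so the number is valid.

valid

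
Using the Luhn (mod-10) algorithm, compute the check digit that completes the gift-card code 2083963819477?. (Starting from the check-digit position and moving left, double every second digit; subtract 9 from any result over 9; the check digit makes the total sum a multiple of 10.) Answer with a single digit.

6

Partial digits right→left: 7 7 4 9 1 8 3 6 9 3 8 0 2
Double every second digit counting from the check-digit position (so the 1st, 3rd, 5th, ... of the partial from the right).
  doubled (with −9 where >9): 5 8 2 6 9 7 4 → sum 41
  kept as-is: 7 9 8 6 3 0 → sum 33
Total = 41 + 33 = 74.
Check digit = (10 − (74 mod 10)) mod 10 = 6.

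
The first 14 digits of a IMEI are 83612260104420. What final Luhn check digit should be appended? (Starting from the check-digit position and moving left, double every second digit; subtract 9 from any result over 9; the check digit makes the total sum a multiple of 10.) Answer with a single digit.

1

Partial digits right→left: 0 2 4 4 0 1 0 6 2 2 1 6 3 8
Double every second digit counting from the check-digit position (so the 1st, 3rd, 5th, ... of the partial from the right).
  doubled (with −9 where >9): 0 8 0 0 4 2 6 → sum 20
  kept as-is: 2 4 1 6 2 6 8 → sum 29
Total = 20 + 29 = 49.
Check digit = (10 − (49 mod 10)) mod 10 = 1.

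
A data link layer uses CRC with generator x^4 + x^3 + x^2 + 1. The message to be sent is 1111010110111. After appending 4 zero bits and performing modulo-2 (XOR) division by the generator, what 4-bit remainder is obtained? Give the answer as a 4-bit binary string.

Append 4 zeros: 11110101101110000. Divide by 11101 (XOR where the leading bit is 1):
  pos 0: 11110 XOR 11101 = 00011
  pos 3: 11101 XOR 11101 = 00000
  pos 8: 10111 XOR 11101 = 01010
  pos 9: 10100 XOR 11101 = 01001
  pos 10: 10010 XOR 11101 = 01111
  pos 11: 11110 XOR 11101 = 00011
Remainder (last 4 bits) = 0110. This is the CRC / FCS.

0110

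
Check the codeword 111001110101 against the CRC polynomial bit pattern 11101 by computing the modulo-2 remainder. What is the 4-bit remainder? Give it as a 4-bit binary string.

0000

Modulo-2 division of 111001110101 by 11101:
  pos 0: 11100 XOR 11101 = 00001
  pos 4: 11110 XOR 11101 = 00011
  pos 7: 11101 XOR 11101 = 00000
Remainder = 0000 (zero — the frame passes the CRC check).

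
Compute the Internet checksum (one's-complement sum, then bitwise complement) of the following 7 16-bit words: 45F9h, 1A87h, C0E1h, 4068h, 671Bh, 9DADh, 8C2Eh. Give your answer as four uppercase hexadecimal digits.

0D3E

One's-complement addition (fold any carry out of bit 15 back into bit 0):
  0x45F9 + 0x1A87 = 0x06080
  0x6080 + 0xC0E1 = 0x12161 → wrap carry → 0x2162
  0x2162 + 0x4068 = 0x061CA
  0x61CA + 0x671B = 0x0C8E5
  0xC8E5 + 0x9DAD = 0x16692 → wrap carry → 0x6693
  0x6693 + 0x8C2E = 0x0F2C1
One's-complement sum = 0xF2C1.
Checksum = ~0xF2C1 & 0xFFFF = 0x0D3E.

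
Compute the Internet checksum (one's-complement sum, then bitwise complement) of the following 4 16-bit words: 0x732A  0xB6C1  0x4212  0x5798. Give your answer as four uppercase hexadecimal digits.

3C69

One's-complement addition (fold any carry out of bit 15 back into bit 0):
  0x732A + 0xB6C1 = 0x129EB → wrap carry → 0x29EC
  0x29EC + 0x4212 = 0x06BFE
  0x6BFE + 0x5798 = 0x0C396
One's-complement sum = 0xC396.
Checksum = ~0xC396 & 0xFFFF = 0x3C69.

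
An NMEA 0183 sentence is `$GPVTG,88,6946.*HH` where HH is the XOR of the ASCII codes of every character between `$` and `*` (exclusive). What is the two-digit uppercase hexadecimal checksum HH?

71

XOR the ASCII codes of the payload characters:
  'G' = 0x47 → acc = 0x47
  'P' = 0x50 → acc = 0x17
  'V' = 0x56 → acc = 0x41
  'T' = 0x54 → acc = 0x15
  'G' = 0x47 → acc = 0x52
  ',' = 0x2C → acc = 0x7E
  '8' = 0x38 → acc = 0x46
  '8' = 0x38 → acc = 0x7E
  ',' = 0x2C → acc = 0x52
  '6' = 0x36 → acc = 0x64
  '9' = 0x39 → acc = 0x5D
  '4' = 0x34 → acc = 0x69
  '6' = 0x36 → acc = 0x5F
  '.' = 0x2E → acc = 0x71
Checksum = 0x71.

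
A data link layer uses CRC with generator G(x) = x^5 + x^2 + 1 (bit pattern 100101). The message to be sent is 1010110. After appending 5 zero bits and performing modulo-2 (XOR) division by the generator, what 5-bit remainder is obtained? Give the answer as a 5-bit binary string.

00011

Append 5 zeros: 101011000000. Divide by 100101 (XOR where the leading bit is 1):
  pos 0: 101011 XOR 100101 = 001110
  pos 2: 111000 XOR 100101 = 011101
  pos 3: 111010 XOR 100101 = 011111
  pos 4: 111110 XOR 100101 = 011011
  pos 5: 110110 XOR 100101 = 010011
  pos 6: 100110 XOR 100101 = 000011
Remainder (last 5 bits) = 00011. This is the CRC / FCS.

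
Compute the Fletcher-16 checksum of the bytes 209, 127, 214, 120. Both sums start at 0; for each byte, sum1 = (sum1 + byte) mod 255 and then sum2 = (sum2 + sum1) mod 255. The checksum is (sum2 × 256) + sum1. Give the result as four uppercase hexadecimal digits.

EBA0

Running sums (mod 255):
  after byte 0 (209): sum1=209, sum2=209
  after byte 1 (127): sum1=81, sum2=35
  after byte 2 (214): sum1=40, sum2=75
  after byte 3 (120): sum1=160, sum2=235
Checksum = sum2·256 + sum1 = 235·256 + 160 = 60320 = 0xEBA0.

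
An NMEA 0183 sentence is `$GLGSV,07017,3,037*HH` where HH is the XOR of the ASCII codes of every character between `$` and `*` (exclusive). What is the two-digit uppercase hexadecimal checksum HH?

XOR the ASCII codes of the payload characters:
  'G' = 0x47 → acc = 0x47
  'L' = 0x4C → acc = 0x0B
  'G' = 0x47 → acc = 0x4C
  'S' = 0x53 → acc = 0x1F
  'V' = 0x56 → acc = 0x49
  ',' = 0x2C → acc = 0x65
  '0' = 0x30 → acc = 0x55
  '7' = 0x37 → acc = 0x62
  '0' = 0x30 → acc = 0x52
  '1' = 0x31 → acc = 0x63
  '7' = 0x37 → acc = 0x54
  ',' = 0x2C → acc = 0x78
  '3' = 0x33 → acc = 0x4B
  ',' = 0x2C → acc = 0x67
  '0' = 0x30 → acc = 0x57
  '3' = 0x33 → acc = 0x64
  '7' = 0x37 → acc = 0x53
Checksum = 0x53.

53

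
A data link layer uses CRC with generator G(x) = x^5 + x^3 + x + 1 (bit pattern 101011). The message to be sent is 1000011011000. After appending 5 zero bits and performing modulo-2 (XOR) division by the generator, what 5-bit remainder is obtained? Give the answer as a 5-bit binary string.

00001

Append 5 zeros: 100001101100000000. Divide by 101011 (XOR where the leading bit is 1):
  pos 0: 100001 XOR 101011 = 001010
  pos 2: 101010 XOR 101011 = 000001
  pos 7: 111000 XOR 101011 = 010011
  pos 8: 100110 XOR 101011 = 001101
  pos 10: 110100 XOR 101011 = 011111
  pos 11: 111110 XOR 101011 = 010101
  pos 12: 101010 XOR 101011 = 000001
Remainder (last 5 bits) = 00001. This is the CRC / FCS.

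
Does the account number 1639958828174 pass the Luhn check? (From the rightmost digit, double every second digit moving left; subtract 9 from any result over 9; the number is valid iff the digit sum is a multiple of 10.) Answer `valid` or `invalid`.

From the right, keep odd positions and double even positions (subtract 9 from any doubled value over 9):
  doubled (positions 2,4,...): 5 7 7 1 9 3 → sum 32
  kept (positions 1,3,...): 4 1 2 8 9 3 1 → sum 28
Total = 60.
60 mod 10 = 0, so the number is valid.

valid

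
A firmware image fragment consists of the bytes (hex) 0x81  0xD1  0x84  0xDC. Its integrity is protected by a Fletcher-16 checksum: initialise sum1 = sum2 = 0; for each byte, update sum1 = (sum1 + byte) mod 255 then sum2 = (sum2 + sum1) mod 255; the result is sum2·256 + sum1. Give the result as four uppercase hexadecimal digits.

Running sums (mod 255):
  after byte 0 (0x81): sum1=129, sum2=129
  after byte 1 (0xD1): sum1=83, sum2=212
  after byte 2 (0x84): sum1=215, sum2=172
  after byte 3 (0xDC): sum1=180, sum2=97
Checksum = sum2·256 + sum1 = 97·256 + 180 = 25012 = 0x61B4.

61B4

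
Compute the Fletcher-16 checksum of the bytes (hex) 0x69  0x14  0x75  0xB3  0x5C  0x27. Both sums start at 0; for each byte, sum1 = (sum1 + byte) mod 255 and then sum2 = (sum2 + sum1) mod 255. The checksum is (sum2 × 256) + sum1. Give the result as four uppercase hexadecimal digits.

AD2A

Running sums (mod 255):
  after byte 0 (0x69): sum1=105, sum2=105
  after byte 1 (0x14): sum1=125, sum2=230
  after byte 2 (0x75): sum1=242, sum2=217
  after byte 3 (0xB3): sum1=166, sum2=128
  after byte 4 (0x5C): sum1=3, sum2=131
  after byte 5 (0x27): sum1=42, sum2=173
Checksum = sum2·256 + sum1 = 173·256 + 42 = 44330 = 0xAD2A.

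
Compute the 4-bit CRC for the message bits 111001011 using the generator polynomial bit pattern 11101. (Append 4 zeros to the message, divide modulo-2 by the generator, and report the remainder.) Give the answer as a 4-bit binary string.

1001

Append 4 zeros: 1110010110000. Divide by 11101 (XOR where the leading bit is 1):
  pos 0: 11100 XOR 11101 = 00001
  pos 4: 11011 XOR 11101 = 00110
  pos 6: 11000 XOR 11101 = 00101
  pos 8: 10100 XOR 11101 = 01001
Remainder (last 4 bits) = 1001. This is the CRC / FCS.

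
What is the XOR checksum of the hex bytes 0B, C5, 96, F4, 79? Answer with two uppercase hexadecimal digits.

D5

XOR the bytes together:
  start with 0x0B
  0x0B ⊕ 0xC5 = 0xCE
  0xCE ⊕ 0x96 = 0x58
  0x58 ⊕ 0xF4 = 0xAC
  0xAC ⊕ 0x79 = 0xD5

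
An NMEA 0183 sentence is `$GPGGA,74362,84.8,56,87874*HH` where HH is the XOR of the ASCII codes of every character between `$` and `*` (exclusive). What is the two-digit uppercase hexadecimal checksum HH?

4F

XOR the ASCII codes of the payload characters:
  'G' = 0x47 → acc = 0x47
  'P' = 0x50 → acc = 0x17
  'G' = 0x47 → acc = 0x50
  'G' = 0x47 → acc = 0x17
  'A' = 0x41 → acc = 0x56
  ',' = 0x2C → acc = 0x7A
  '7' = 0x37 → acc = 0x4D
  '4' = 0x34 → acc = 0x79
  '3' = 0x33 → acc = 0x4A
  '6' = 0x36 → acc = 0x7C
  '2' = 0x32 → acc = 0x4E
  ',' = 0x2C → acc = 0x62
  '8' = 0x38 → acc = 0x5A
  '4' = 0x34 → acc = 0x6E
  '.' = 0x2E → acc = 0x40
  '8' = 0x38 → acc = 0x78
  ',' = 0x2C → acc = 0x54
  '5' = 0x35 → acc = 0x61
  '6' = 0x36 → acc = 0x57
  ',' = 0x2C → acc = 0x7B
  '8' = 0x38 → acc = 0x43
  '7' = 0x37 → acc = 0x74
  '8' = 0x38 → acc = 0x4C
  '7' = 0x37 → acc = 0x7B
  '4' = 0x34 → acc = 0x4F
Checksum = 0x4F.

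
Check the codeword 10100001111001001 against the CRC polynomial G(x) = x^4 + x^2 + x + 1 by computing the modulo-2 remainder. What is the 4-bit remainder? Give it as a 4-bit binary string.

Modulo-2 division of 10100001111001001 by 10111:
  pos 0: 10100 XOR 10111 = 00011
  pos 3: 11001 XOR 10111 = 01110
  pos 4: 11101 XOR 10111 = 01010
  pos 5: 10101 XOR 10111 = 00010
  pos 8: 10100 XOR 10111 = 00011
  pos 11: 11100 XOR 10111 = 01011
  pos 12: 10111 XOR 10111 = 00000
Remainder = 0000 (zero — the frame passes the CRC check).

0000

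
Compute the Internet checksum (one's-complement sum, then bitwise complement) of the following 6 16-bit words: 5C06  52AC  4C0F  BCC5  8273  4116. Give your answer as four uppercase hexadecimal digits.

84EE

One's-complement addition (fold any carry out of bit 15 back into bit 0):
  0x5C06 + 0x52AC = 0x0AEB2
  0xAEB2 + 0x4C0F = 0x0FAC1
  0xFAC1 + 0xBCC5 = 0x1B786 → wrap carry → 0xB787
  0xB787 + 0x8273 = 0x139FA → wrap carry → 0x39FB
  0x39FB + 0x4116 = 0x07B11
One's-complement sum = 0x7B11.
Checksum = ~0x7B11 & 0xFFFF = 0x84EE.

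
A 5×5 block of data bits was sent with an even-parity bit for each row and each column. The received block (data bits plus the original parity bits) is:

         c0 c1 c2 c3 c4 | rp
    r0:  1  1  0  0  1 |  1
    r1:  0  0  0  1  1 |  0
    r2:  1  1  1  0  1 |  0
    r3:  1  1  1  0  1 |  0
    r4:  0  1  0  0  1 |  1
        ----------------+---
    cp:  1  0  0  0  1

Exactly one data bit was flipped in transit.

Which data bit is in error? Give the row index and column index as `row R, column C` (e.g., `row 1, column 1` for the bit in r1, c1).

Recompute each row's even parity and compare to rp:
  r0: data parity 1, sent rp 1 → ok
  r1: data parity 0, sent rp 0 → ok
  r2: data parity 0, sent rp 0 → ok
  r3: data parity 0, sent rp 0 → ok
  r4: data parity 0, sent rp 1 → mismatch
Recompute each column's even parity and compare to cp:
  c0: data parity 1, sent cp 1 → ok
  c1: data parity 0, sent cp 0 → ok
  c2: data parity 0, sent cp 0 → ok
  c3: data parity 1, sent cp 0 → mismatch
  c4: data parity 1, sent cp 1 → ok
Exactly one row (r4) and one column (c3) fail → the flipped bit is at their intersection.

row 4, column 3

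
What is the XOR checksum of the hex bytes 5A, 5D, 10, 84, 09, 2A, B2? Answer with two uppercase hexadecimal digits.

02

XOR the bytes together:
  start with 0x5A
  0x5A ⊕ 0x5D = 0x07
  0x07 ⊕ 0x10 = 0x17
  0x17 ⊕ 0x84 = 0x93
  0x93 ⊕ 0x09 = 0x9A
  0x9A ⊕ 0x2A = 0xB0
  0xB0 ⊕ 0xB2 = 0x02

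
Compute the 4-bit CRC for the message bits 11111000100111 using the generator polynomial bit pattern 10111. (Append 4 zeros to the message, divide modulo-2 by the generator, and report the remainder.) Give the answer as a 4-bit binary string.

Append 4 zeros: 111110001001110000. Divide by 10111 (XOR where the leading bit is 1):
  pos 0: 11111 XOR 10111 = 01000
  pos 1: 10000 XOR 10111 = 00111
  pos 3: 11100 XOR 10111 = 01011
  pos 4: 10111 XOR 10111 = 00000
  pos 11: 11100 XOR 10111 = 01011
  pos 12: 10110 XOR 10111 = 00001
Remainder (last 4 bits) = 0010. This is the CRC / FCS.

0010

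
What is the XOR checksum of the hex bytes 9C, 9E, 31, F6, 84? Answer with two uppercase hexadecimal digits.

41

XOR the bytes together:
  start with 0x9C
  0x9C ⊕ 0x9E = 0x02
  0x02 ⊕ 0x31 = 0x33
  0x33 ⊕ 0xF6 = 0xC5
  0xC5 ⊕ 0x84 = 0x41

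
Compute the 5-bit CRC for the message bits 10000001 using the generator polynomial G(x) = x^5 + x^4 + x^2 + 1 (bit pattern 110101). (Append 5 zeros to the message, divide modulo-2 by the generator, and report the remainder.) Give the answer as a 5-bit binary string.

Append 5 zeros: 1000000100000. Divide by 110101 (XOR where the leading bit is 1):
  pos 0: 100000 XOR 110101 = 010101
  pos 1: 101010 XOR 110101 = 011111
  pos 2: 111111 XOR 110101 = 001010
  pos 4: 101000 XOR 110101 = 011101
  pos 5: 111010 XOR 110101 = 001111
  pos 7: 111100 XOR 110101 = 001001
Remainder (last 5 bits) = 01001. This is the CRC / FCS.

01001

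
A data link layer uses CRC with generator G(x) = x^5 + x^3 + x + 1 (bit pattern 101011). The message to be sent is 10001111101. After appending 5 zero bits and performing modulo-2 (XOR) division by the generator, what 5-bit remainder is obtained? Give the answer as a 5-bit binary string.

00001

Append 5 zeros: 1000111110100000. Divide by 101011 (XOR where the leading bit is 1):
  pos 0: 100011 XOR 101011 = 001000
  pos 2: 100011 XOR 101011 = 001000
  pos 4: 100010 XOR 101011 = 001001
  pos 6: 100110 XOR 101011 = 001101
  pos 8: 110100 XOR 101011 = 011111
  pos 9: 111110 XOR 101011 = 010101
  pos 10: 101010 XOR 101011 = 000001
Remainder (last 5 bits) = 00001. This is the CRC / FCS.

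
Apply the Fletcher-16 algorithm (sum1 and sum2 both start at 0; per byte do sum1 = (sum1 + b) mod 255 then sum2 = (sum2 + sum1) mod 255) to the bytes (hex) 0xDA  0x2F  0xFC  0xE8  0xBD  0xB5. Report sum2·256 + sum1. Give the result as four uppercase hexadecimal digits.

Running sums (mod 255):
  after byte 0 (0xDA): sum1=218, sum2=218
  after byte 1 (0x2F): sum1=10, sum2=228
  after byte 2 (0xFC): sum1=7, sum2=235
  after byte 3 (0xE8): sum1=239, sum2=219
  after byte 4 (0xBD): sum1=173, sum2=137
  after byte 5 (0xB5): sum1=99, sum2=236
Checksum = sum2·256 + sum1 = 236·256 + 99 = 60515 = 0xEC63.

EC63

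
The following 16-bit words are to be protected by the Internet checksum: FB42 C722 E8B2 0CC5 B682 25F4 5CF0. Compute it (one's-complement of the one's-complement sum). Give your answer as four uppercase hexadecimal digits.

One's-complement addition (fold any carry out of bit 15 back into bit 0):
  0xFB42 + 0xC722 = 0x1C264 → wrap carry → 0xC265
  0xC265 + 0xE8B2 = 0x1AB17 → wrap carry → 0xAB18
  0xAB18 + 0x0CC5 = 0x0B7DD
  0xB7DD + 0xB682 = 0x16E5F → wrap carry → 0x6E60
  0x6E60 + 0x25F4 = 0x09454
  0x9454 + 0x5CF0 = 0x0F144
One's-complement sum = 0xF144.
Checksum = ~0xF144 & 0xFFFF = 0x0EBB.

0EBB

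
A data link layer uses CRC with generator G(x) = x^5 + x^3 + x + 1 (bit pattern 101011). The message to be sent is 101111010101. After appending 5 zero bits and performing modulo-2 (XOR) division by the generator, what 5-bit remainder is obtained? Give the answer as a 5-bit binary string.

01111

Append 5 zeros: 10111101010100000. Divide by 101011 (XOR where the leading bit is 1):
  pos 0: 101111 XOR 101011 = 000100
  pos 3: 100010 XOR 101011 = 001001
  pos 5: 100110 XOR 101011 = 001101
  pos 7: 110110 XOR 101011 = 011101
  pos 8: 111010 XOR 101011 = 010001
  pos 9: 100010 XOR 101011 = 001001
  pos 11: 100100 XOR 101011 = 001111
Remainder (last 5 bits) = 01111. This is the CRC / FCS.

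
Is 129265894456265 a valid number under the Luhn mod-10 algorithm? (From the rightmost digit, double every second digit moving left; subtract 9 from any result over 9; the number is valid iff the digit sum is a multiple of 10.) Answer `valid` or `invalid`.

From the right, keep odd positions and double even positions (subtract 9 from any doubled value over 9):
  doubled (positions 2,4,...): 3 3 8 9 1 4 4 → sum 32
  kept (positions 1,3,...): 5 2 5 4 8 6 9 1 → sum 40
Total = 72.
72 mod 10 = 2, so the number is invalid.

invalid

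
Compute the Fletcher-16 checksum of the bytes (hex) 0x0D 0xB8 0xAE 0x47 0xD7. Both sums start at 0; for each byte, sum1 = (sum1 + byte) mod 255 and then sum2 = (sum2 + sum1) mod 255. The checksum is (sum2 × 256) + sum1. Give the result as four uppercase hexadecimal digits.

9693

Running sums (mod 255):
  after byte 0 (0x0D): sum1=13, sum2=13
  after byte 1 (0xB8): sum1=197, sum2=210
  after byte 2 (0xAE): sum1=116, sum2=71
  after byte 3 (0x47): sum1=187, sum2=3
  after byte 4 (0xD7): sum1=147, sum2=150
Checksum = sum2·256 + sum1 = 150·256 + 147 = 38547 = 0x9693.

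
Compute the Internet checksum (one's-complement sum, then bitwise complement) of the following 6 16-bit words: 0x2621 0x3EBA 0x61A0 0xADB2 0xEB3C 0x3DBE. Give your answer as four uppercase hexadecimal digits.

62D6

One's-complement addition (fold any carry out of bit 15 back into bit 0):
  0x2621 + 0x3EBA = 0x064DB
  0x64DB + 0x61A0 = 0x0C67B
  0xC67B + 0xADB2 = 0x1742D → wrap carry → 0x742E
  0x742E + 0xEB3C = 0x15F6A → wrap carry → 0x5F6B
  0x5F6B + 0x3DBE = 0x09D29
One's-complement sum = 0x9D29.
Checksum = ~0x9D29 & 0xFFFF = 0x62D6.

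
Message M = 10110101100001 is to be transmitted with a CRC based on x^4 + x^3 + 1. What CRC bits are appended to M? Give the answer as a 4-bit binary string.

1100

Append 4 zeros: 101101011000010000. Divide by 11001 (XOR where the leading bit is 1):
  pos 0: 10110 XOR 11001 = 01111
  pos 1: 11111 XOR 11001 = 00110
  pos 3: 11001 XOR 11001 = 00000
  pos 8: 10000 XOR 11001 = 01001
  pos 9: 10011 XOR 11001 = 01010
  pos 10: 10100 XOR 11001 = 01101
  pos 11: 11010 XOR 11001 = 00011
Remainder (last 4 bits) = 1100. This is the CRC / FCS.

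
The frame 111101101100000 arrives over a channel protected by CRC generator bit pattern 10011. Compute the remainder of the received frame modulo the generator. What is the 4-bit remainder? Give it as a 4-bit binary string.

Modulo-2 division of 111101101100000 by 10011:
  pos 0: 11110 XOR 10011 = 01101
  pos 1: 11011 XOR 10011 = 01000
  pos 2: 10001 XOR 10011 = 00010
  pos 5: 10011 XOR 10011 = 00000
Remainder = 0000 (zero — the frame passes the CRC check).

0000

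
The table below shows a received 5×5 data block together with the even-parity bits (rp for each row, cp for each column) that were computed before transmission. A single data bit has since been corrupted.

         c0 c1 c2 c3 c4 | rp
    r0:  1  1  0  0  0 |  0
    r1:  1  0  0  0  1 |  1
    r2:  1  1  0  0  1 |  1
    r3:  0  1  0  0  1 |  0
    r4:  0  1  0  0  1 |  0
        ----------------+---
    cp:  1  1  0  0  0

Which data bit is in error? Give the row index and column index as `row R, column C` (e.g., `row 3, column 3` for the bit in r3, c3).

Recompute each row's even parity and compare to rp:
  r0: data parity 0, sent rp 0 → ok
  r1: data parity 0, sent rp 1 → mismatch
  r2: data parity 1, sent rp 1 → ok
  r3: data parity 0, sent rp 0 → ok
  r4: data parity 0, sent rp 0 → ok
Recompute each column's even parity and compare to cp:
  c0: data parity 1, sent cp 1 → ok
  c1: data parity 0, sent cp 1 → mismatch
  c2: data parity 0, sent cp 0 → ok
  c3: data parity 0, sent cp 0 → ok
  c4: data parity 0, sent cp 0 → ok
Exactly one row (r1) and one column (c1) fail → the flipped bit is at their intersection.

row 1, column 1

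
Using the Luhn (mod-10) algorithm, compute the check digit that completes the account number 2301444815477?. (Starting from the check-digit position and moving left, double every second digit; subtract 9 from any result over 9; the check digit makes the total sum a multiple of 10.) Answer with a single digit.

7

Partial digits right→left: 7 7 4 5 1 8 4 4 4 1 0 3 2
Double every second digit counting from the check-digit position (so the 1st, 3rd, 5th, ... of the partial from the right).
  doubled (with −9 where >9): 5 8 2 8 8 0 4 → sum 35
  kept as-is: 7 5 8 4 1 3 → sum 28
Total = 35 + 28 = 63.
Check digit = (10 − (63 mod 10)) mod 10 = 7.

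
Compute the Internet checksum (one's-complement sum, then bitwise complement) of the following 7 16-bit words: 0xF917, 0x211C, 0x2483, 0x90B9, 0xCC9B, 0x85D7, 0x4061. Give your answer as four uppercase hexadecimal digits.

One's-complement addition (fold any carry out of bit 15 back into bit 0):
  0xF917 + 0x211C = 0x11A33 → wrap carry → 0x1A34
  0x1A34 + 0x2483 = 0x03EB7
  0x3EB7 + 0x90B9 = 0x0CF70
  0xCF70 + 0xCC9B = 0x19C0B → wrap carry → 0x9C0C
  0x9C0C + 0x85D7 = 0x121E3 → wrap carry → 0x21E4
  0x21E4 + 0x4061 = 0x06245
One's-complement sum = 0x6245.
Checksum = ~0x6245 & 0xFFFF = 0x9DBA.

9DBA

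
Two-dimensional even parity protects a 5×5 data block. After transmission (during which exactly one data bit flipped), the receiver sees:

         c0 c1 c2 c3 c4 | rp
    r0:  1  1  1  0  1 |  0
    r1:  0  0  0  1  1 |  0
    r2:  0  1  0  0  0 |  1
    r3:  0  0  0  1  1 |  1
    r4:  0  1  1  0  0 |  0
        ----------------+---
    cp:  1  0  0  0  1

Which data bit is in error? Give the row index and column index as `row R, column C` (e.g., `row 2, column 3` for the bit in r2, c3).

row 3, column 1

Recompute each row's even parity and compare to rp:
  r0: data parity 0, sent rp 0 → ok
  r1: data parity 0, sent rp 0 → ok
  r2: data parity 1, sent rp 1 → ok
  r3: data parity 0, sent rp 1 → mismatch
  r4: data parity 0, sent rp 0 → ok
Recompute each column's even parity and compare to cp:
  c0: data parity 1, sent cp 1 → ok
  c1: data parity 1, sent cp 0 → mismatch
  c2: data parity 0, sent cp 0 → ok
  c3: data parity 0, sent cp 0 → ok
  c4: data parity 1, sent cp 1 → ok
Exactly one row (r3) and one column (c1) fail → the flipped bit is at their intersection.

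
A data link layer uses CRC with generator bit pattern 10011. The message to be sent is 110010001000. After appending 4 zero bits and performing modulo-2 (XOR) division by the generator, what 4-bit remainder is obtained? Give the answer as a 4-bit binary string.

Append 4 zeros: 1100100010000000. Divide by 10011 (XOR where the leading bit is 1):
  pos 0: 11001 XOR 10011 = 01010
  pos 1: 10100 XOR 10011 = 00111
  pos 3: 11100 XOR 10011 = 01111
  pos 4: 11111 XOR 10011 = 01100
  pos 5: 11000 XOR 10011 = 01011
  pos 6: 10110 XOR 10011 = 00101
  pos 8: 10100 XOR 10011 = 00111
  pos 10: 11100 XOR 10011 = 01111
  pos 11: 11110 XOR 10011 = 01101
Remainder (last 4 bits) = 1101. This is the CRC / FCS.

1101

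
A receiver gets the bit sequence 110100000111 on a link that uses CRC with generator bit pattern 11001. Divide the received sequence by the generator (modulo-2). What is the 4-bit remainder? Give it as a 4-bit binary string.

1110

Modulo-2 division of 110100000111 by 11001:
  pos 0: 11010 XOR 11001 = 00011
  pos 3: 11000 XOR 11001 = 00001
  pos 7: 10111 XOR 11001 = 01110
Remainder = 1110 (nonzero — an error is detected).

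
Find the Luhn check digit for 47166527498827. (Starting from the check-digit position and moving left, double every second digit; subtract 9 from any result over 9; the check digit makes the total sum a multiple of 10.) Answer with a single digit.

Partial digits right→left: 7 2 8 8 9 4 7 2 5 6 6 1 7 4
Double every second digit counting from the check-digit position (so the 1st, 3rd, 5th, ... of the partial from the right).
  doubled (with −9 where >9): 5 7 9 5 1 3 5 → sum 35
  kept as-is: 2 8 4 2 6 1 4 → sum 27
Total = 35 + 27 = 62.
Check digit = (10 − (62 mod 10)) mod 10 = 8.

8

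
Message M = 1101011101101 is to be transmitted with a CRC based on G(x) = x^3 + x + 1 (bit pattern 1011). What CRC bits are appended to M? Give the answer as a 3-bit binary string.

Append 3 zeros: 1101011101101000. Divide by 1011 (XOR where the leading bit is 1):
  pos 0: 1101 XOR 1011 = 0110
  pos 1: 1100 XOR 1011 = 0111
  pos 2: 1111 XOR 1011 = 0100
  pos 3: 1001 XOR 1011 = 0010
  pos 5: 1010 XOR 1011 = 0001
  pos 8: 1110 XOR 1011 = 0101
  pos 9: 1011 XOR 1011 = 0000
Remainder (last 3 bits) = 000. This is the CRC / FCS.

000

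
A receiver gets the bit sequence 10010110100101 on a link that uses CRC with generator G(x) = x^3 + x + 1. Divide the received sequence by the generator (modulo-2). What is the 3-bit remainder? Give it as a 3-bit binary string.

Modulo-2 division of 10010110100101 by 1011:
  pos 0: 1001 XOR 1011 = 0010
  pos 2: 1001 XOR 1011 = 0010
  pos 4: 1010 XOR 1011 = 0001
  pos 7: 1100 XOR 1011 = 0111
  pos 8: 1111 XOR 1011 = 0100
  pos 9: 1000 XOR 1011 = 0011
Remainder = 111 (nonzero — an error is detected).

111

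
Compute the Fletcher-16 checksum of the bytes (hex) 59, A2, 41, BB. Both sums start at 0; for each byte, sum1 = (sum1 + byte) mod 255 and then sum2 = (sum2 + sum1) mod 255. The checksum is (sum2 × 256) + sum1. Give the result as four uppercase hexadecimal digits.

8BF8

Running sums (mod 255):
  after byte 0 (59): sum1=89, sum2=89
  after byte 1 (A2): sum1=251, sum2=85
  after byte 2 (41): sum1=61, sum2=146
  after byte 3 (BB): sum1=248, sum2=139
Checksum = sum2·256 + sum1 = 139·256 + 248 = 35832 = 0x8BF8.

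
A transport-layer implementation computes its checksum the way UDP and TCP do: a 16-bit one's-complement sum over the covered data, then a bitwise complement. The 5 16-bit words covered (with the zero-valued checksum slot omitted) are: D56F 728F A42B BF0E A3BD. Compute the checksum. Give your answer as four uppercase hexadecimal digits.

B108

One's-complement addition (fold any carry out of bit 15 back into bit 0):
  0xD56F + 0x728F = 0x147FE → wrap carry → 0x47FF
  0x47FF + 0xA42B = 0x0EC2A
  0xEC2A + 0xBF0E = 0x1AB38 → wrap carry → 0xAB39
  0xAB39 + 0xA3BD = 0x14EF6 → wrap carry → 0x4EF7
One's-complement sum = 0x4EF7.
Checksum = ~0x4EF7 & 0xFFFF = 0xB108.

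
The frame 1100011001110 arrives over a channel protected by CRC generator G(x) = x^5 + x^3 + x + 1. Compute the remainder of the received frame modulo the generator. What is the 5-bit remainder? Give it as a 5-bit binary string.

01000

Modulo-2 division of 1100011001110 by 101011:
  pos 0: 110001 XOR 101011 = 011010
  pos 1: 110101 XOR 101011 = 011110
  pos 2: 111100 XOR 101011 = 010111
  pos 3: 101110 XOR 101011 = 000101
  pos 6: 101111 XOR 101011 = 000100
Remainder = 01000 (nonzero — an error is detected).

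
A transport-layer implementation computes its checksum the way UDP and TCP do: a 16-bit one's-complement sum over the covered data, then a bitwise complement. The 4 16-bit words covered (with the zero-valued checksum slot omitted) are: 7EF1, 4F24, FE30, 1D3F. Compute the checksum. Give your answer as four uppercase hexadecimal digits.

One's-complement addition (fold any carry out of bit 15 back into bit 0):
  0x7EF1 + 0x4F24 = 0x0CE15
  0xCE15 + 0xFE30 = 0x1CC45 → wrap carry → 0xCC46
  0xCC46 + 0x1D3F = 0x0E985
One's-complement sum = 0xE985.
Checksum = ~0xE985 & 0xFFFF = 0x167A.

167A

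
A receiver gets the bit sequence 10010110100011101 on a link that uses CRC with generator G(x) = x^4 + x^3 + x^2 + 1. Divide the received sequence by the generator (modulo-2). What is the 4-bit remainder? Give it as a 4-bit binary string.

1101

Modulo-2 division of 10010110100011101 by 11101:
  pos 0: 10010 XOR 11101 = 01111
  pos 1: 11111 XOR 11101 = 00010
  pos 4: 10101 XOR 11101 = 01000
  pos 5: 10000 XOR 11101 = 01101
  pos 6: 11010 XOR 11101 = 00111
  pos 8: 11101 XOR 11101 = 00000
Remainder = 1101 (nonzero — an error is detected).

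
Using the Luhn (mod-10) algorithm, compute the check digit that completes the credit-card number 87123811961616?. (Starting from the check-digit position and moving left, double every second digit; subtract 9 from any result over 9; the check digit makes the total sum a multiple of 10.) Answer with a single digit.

Partial digits right→left: 6 1 6 1 6 9 1 1 8 3 2 1 7 8
Double every second digit counting from the check-digit position (so the 1st, 3rd, 5th, ... of the partial from the right).
  doubled (with −9 where >9): 3 3 3 2 7 4 5 → sum 27
  kept as-is: 1 1 9 1 3 1 8 → sum 24
Total = 27 + 24 = 51.
Check digit = (10 − (51 mod 10)) mod 10 = 9.

9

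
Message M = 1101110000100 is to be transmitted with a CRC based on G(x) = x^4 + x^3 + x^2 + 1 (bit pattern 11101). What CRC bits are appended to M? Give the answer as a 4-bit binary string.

1100

Append 4 zeros: 11011100001000000. Divide by 11101 (XOR where the leading bit is 1):
  pos 0: 11011 XOR 11101 = 00110
  pos 2: 11010 XOR 11101 = 00111
  pos 4: 11100 XOR 11101 = 00001
  pos 8: 10100 XOR 11101 = 01001
  pos 9: 10010 XOR 11101 = 01111
  pos 10: 11110 XOR 11101 = 00011
Remainder (last 4 bits) = 1100. This is the CRC / FCS.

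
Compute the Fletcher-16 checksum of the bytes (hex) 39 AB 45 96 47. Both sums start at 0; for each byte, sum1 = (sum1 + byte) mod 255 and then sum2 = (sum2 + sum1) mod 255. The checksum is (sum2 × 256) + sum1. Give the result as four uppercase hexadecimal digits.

Running sums (mod 255):
  after byte 0 (39): sum1=57, sum2=57
  after byte 1 (AB): sum1=228, sum2=30
  after byte 2 (45): sum1=42, sum2=72
  after byte 3 (96): sum1=192, sum2=9
  after byte 4 (47): sum1=8, sum2=17
Checksum = sum2·256 + sum1 = 17·256 + 8 = 4360 = 0x1108.

1108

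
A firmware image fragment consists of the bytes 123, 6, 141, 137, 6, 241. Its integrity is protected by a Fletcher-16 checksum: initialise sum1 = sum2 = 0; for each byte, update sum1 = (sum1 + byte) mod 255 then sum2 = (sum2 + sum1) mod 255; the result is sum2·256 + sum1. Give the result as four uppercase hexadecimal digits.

Running sums (mod 255):
  after byte 0 (123): sum1=123, sum2=123
  after byte 1 (6): sum1=129, sum2=252
  after byte 2 (141): sum1=15, sum2=12
  after byte 3 (137): sum1=152, sum2=164
  after byte 4 (6): sum1=158, sum2=67
  after byte 5 (241): sum1=144, sum2=211
Checksum = sum2·256 + sum1 = 211·256 + 144 = 54160 = 0xD390.

D390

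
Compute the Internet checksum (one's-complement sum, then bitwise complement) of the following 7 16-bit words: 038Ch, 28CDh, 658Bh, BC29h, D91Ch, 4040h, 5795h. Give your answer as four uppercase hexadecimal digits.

40FF

One's-complement addition (fold any carry out of bit 15 back into bit 0):
  0x038C + 0x28CD = 0x02C59
  0x2C59 + 0x658B = 0x091E4
  0x91E4 + 0xBC29 = 0x14E0D → wrap carry → 0x4E0E
  0x4E0E + 0xD91C = 0x1272A → wrap carry → 0x272B
  0x272B + 0x4040 = 0x0676B
  0x676B + 0x5795 = 0x0BF00
One's-complement sum = 0xBF00.
Checksum = ~0xBF00 & 0xFFFF = 0x40FF.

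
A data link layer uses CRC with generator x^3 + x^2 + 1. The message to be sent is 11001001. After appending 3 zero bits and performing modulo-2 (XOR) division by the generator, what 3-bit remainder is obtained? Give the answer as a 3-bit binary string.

010

Append 3 zeros: 11001001000. Divide by 1101 (XOR where the leading bit is 1):
  pos 0: 1100 XOR 1101 = 0001
  pos 3: 1100 XOR 1101 = 0001
  pos 6: 1100 XOR 1101 = 0001
Remainder (last 3 bits) = 010. This is the CRC / FCS.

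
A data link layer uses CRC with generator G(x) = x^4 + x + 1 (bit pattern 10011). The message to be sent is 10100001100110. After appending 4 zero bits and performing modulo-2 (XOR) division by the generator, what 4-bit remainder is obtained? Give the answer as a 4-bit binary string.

0010

Append 4 zeros: 101000011001100000. Divide by 10011 (XOR where the leading bit is 1):
  pos 0: 10100 XOR 10011 = 00111
  pos 2: 11100 XOR 10011 = 01111
  pos 3: 11111 XOR 10011 = 01100
  pos 4: 11001 XOR 10011 = 01010
  pos 5: 10100 XOR 10011 = 00111
  pos 7: 11101 XOR 10011 = 01110
  pos 8: 11101 XOR 10011 = 01110
  pos 9: 11100 XOR 10011 = 01111
  pos 10: 11110 XOR 10011 = 01101
  pos 11: 11010 XOR 10011 = 01001
  pos 12: 10010 XOR 10011 = 00001
Remainder (last 4 bits) = 0010. This is the CRC / FCS.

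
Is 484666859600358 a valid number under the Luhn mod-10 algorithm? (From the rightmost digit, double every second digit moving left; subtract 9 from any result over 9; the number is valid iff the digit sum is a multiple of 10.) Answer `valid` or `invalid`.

From the right, keep odd positions and double even positions (subtract 9 from any doubled value over 9):
  doubled (positions 2,4,...): 1 0 3 1 3 3 7 → sum 18
  kept (positions 1,3,...): 8 3 0 9 8 6 4 4 → sum 42
Total = 60.
60 mod 10 = 0, so the number is valid.

valid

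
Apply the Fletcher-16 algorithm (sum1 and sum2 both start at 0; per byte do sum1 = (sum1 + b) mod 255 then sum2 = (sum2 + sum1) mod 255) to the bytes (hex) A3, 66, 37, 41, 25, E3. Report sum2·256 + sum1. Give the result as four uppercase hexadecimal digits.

Running sums (mod 255):
  after byte 0 (A3): sum1=163, sum2=163
  after byte 1 (66): sum1=10, sum2=173
  after byte 2 (37): sum1=65, sum2=238
  after byte 3 (41): sum1=130, sum2=113
  after byte 4 (25): sum1=167, sum2=25
  after byte 5 (E3): sum1=139, sum2=164
Checksum = sum2·256 + sum1 = 164·256 + 139 = 42123 = 0xA48B.

A48B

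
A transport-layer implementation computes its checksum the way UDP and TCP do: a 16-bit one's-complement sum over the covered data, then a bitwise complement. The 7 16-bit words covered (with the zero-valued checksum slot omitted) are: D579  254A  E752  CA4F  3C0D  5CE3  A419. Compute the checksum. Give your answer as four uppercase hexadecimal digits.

One's-complement addition (fold any carry out of bit 15 back into bit 0):
  0xD579 + 0x254A = 0x0FAC3
  0xFAC3 + 0xE752 = 0x1E215 → wrap carry → 0xE216
  0xE216 + 0xCA4F = 0x1AC65 → wrap carry → 0xAC66
  0xAC66 + 0x3C0D = 0x0E873
  0xE873 + 0x5CE3 = 0x14556 → wrap carry → 0x4557
  0x4557 + 0xA419 = 0x0E970
One's-complement sum = 0xE970.
Checksum = ~0xE970 & 0xFFFF = 0x168F.

168F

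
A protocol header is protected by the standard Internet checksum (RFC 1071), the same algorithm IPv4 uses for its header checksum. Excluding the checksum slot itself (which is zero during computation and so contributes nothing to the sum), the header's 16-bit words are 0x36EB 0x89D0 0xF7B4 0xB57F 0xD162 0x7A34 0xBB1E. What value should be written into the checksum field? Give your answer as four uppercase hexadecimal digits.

One's-complement addition (fold any carry out of bit 15 back into bit 0):
  0x36EB + 0x89D0 = 0x0C0BB
  0xC0BB + 0xF7B4 = 0x1B86F → wrap carry → 0xB870
  0xB870 + 0xB57F = 0x16DEF → wrap carry → 0x6DF0
  0x6DF0 + 0xD162 = 0x13F52 → wrap carry → 0x3F53
  0x3F53 + 0x7A34 = 0x0B987
  0xB987 + 0xBB1E = 0x174A5 → wrap carry → 0x74A6
One's-complement sum = 0x74A6.
Checksum = ~0x74A6 & 0xFFFF = 0x8B59.

8B59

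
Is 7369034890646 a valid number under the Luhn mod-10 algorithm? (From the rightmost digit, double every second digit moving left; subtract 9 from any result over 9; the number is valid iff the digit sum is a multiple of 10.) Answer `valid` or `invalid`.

From the right, keep odd positions and double even positions (subtract 9 from any doubled value over 9):
  doubled (positions 2,4,...): 8 0 7 6 9 6 → sum 36
  kept (positions 1,3,...): 6 6 9 4 0 6 7 → sum 38
Total = 74.
74 mod 10 = 4, so the number is invalid.

invalid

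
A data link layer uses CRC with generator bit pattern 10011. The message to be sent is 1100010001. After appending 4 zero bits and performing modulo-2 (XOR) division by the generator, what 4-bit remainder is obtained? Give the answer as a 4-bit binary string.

Append 4 zeros: 11000100010000. Divide by 10011 (XOR where the leading bit is 1):
  pos 0: 11000 XOR 10011 = 01011
  pos 1: 10111 XOR 10011 = 00100
  pos 3: 10000 XOR 10011 = 00011
  pos 6: 11010 XOR 10011 = 01001
  pos 7: 10010 XOR 10011 = 00001
Remainder (last 4 bits) = 0100. This is the CRC / FCS.

0100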